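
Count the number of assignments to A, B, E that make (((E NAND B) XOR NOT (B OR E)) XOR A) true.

Satisfying assignments: (0,0,1), (0,1,0), (1,0,0), (1,1,1)
Count: 4 out of 8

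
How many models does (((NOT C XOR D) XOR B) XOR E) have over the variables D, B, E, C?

Satisfying assignments: (0,0,0,0), (0,0,1,1), (0,1,0,1), (0,1,1,0), (1,0,0,1), (1,0,1,0), (1,1,0,0), (1,1,1,1)
Count: 8 out of 16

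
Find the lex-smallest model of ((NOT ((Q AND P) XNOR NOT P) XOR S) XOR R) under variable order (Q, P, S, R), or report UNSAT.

Q=0, P=0, S=0, R=0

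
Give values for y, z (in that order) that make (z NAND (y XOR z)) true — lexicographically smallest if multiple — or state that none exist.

y=0, z=0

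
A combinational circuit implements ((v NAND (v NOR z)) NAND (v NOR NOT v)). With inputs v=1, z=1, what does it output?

Substituting: ((1 NAND (1 NOR 1)) NAND (1 NOR NOT 1))
= 1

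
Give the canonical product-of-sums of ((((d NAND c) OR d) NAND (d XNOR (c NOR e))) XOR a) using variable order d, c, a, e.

ΠM(1, 2, 4, 5, 8, 11, 14, 15) = (d OR c OR a OR NOT e) AND (d OR c OR NOT a OR e) AND (d OR NOT c OR a OR e) AND (d OR NOT c OR a OR NOT e) AND (NOT d OR c OR a OR e) AND (NOT d OR c OR NOT a OR NOT e) AND (NOT d OR NOT c OR NOT a OR e) AND (NOT d OR NOT c OR NOT a OR NOT e)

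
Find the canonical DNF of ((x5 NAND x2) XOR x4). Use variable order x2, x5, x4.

(NOT x2 AND NOT x5 AND NOT x4) OR (NOT x2 AND x5 AND NOT x4) OR (x2 AND NOT x5 AND NOT x4) OR (x2 AND x5 AND x4)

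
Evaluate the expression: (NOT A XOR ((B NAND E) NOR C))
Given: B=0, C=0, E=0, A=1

Substituting: (NOT 1 XOR ((0 NAND 0) NOR 0))
= 0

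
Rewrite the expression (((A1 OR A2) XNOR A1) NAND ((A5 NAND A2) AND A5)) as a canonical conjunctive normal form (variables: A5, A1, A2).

(NOT A5 OR A1 OR A2) AND (NOT A5 OR NOT A1 OR A2)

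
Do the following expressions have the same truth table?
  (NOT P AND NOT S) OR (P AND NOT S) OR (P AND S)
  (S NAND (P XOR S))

Yes, they are equivalent — the two output columns agree on all 4 assignments:
P | S | Expression 1 | Expression 2
-----------------------------------
0 | 0 | 1 | 1
0 | 1 | 0 | 0
1 | 0 | 1 | 1
1 | 1 | 1 | 1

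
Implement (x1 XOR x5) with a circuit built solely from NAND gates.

((x1 NAND (x1 NAND x5)) NAND (x5 NAND (x1 NAND x5)))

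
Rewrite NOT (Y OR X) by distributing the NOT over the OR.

NOT Y AND NOT X
De Morgan's: NOT(OR of terms) = AND of negations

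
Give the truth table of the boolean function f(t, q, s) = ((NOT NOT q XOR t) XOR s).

t | q | s | Output
------------------
0 | 0 | 0 | 0
0 | 0 | 1 | 1
0 | 1 | 0 | 1
0 | 1 | 1 | 0
1 | 0 | 0 | 1
1 | 0 | 1 | 0
1 | 1 | 0 | 0
1 | 1 | 1 | 1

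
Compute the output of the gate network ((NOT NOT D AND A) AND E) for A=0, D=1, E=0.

Substituting: ((NOT NOT 1 AND 0) AND 0)
= 0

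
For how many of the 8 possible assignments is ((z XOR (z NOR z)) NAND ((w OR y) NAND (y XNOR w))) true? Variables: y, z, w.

Satisfying assignments: (1,0,1), (1,1,1)
Count: 2 out of 8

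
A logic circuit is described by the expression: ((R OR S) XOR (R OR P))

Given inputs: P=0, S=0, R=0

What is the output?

Substituting: ((0 OR 0) XOR (0 OR 0))
= 0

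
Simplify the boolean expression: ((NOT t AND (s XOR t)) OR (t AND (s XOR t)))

By distribution ((E AND v) OR (E AND NOT v) = E):
= (s XOR t)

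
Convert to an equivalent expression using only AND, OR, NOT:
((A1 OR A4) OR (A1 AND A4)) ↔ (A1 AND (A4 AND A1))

(((A1 OR A4) OR (A1 AND A4)) AND (A1 AND (A4 AND A1))) OR (NOT ((A1 OR A4) OR (A1 AND A4)) AND NOT (A1 AND (A4 AND A1)))
(Biconditional = both true or both false)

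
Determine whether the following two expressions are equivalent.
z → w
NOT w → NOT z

Yes, Contrapositive is always equivalent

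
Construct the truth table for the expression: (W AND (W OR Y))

W | Y | Output
--------------
0 | 0 | 0
0 | 1 | 0
1 | 0 | 1
1 | 1 | 1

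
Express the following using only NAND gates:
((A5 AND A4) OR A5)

((((A5 NAND A4) NAND (A5 NAND A4)) NAND ((A5 NAND A4) NAND (A5 NAND A4))) NAND (A5 NAND A5))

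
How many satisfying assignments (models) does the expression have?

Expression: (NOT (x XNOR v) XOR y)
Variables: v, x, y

Satisfying assignments: (0,0,1), (0,1,0), (1,0,0), (1,1,1)
Count: 4 out of 8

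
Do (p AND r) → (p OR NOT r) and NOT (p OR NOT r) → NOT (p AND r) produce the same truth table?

Yes, Contrapositive is always equivalent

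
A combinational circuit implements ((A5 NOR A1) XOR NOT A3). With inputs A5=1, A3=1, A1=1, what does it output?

Substituting: ((1 NOR 1) XOR NOT 1)
= 0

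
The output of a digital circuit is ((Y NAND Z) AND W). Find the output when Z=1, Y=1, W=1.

Substituting: ((1 NAND 1) AND 1)
= 0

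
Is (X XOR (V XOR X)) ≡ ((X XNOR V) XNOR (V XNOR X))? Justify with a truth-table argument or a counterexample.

No. Counterexample: with V=0, X=0, Expression 1 = 0 but Expression 2 = 1.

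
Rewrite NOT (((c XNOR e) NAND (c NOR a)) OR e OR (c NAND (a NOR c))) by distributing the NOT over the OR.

NOT ((c XNOR e) NAND (c NOR a)) AND NOT e AND NOT (c NAND (a NOR c))
De Morgan's: NOT(OR of terms) = AND of negations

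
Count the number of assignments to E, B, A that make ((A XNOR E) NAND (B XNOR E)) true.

Satisfying assignments: (0,0,1), (0,1,0), (0,1,1), (1,0,0), (1,0,1), (1,1,0)
Count: 6 out of 8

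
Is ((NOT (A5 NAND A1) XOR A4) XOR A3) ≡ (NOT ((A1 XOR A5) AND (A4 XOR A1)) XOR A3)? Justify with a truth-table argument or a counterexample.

No. Counterexample: with A4=0, A1=0, A3=0, A5=0, Expression 1 = 0 but Expression 2 = 1.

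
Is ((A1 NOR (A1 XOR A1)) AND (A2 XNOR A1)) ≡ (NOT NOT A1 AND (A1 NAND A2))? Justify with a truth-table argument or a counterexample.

No. Counterexample: with A1=0, A2=0, Expression 1 = 1 but Expression 2 = 0.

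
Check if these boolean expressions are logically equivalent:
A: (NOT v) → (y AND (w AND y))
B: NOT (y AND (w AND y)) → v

Yes, Contrapositive is always equivalent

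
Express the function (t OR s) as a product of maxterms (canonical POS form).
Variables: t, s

ΠM(0) = (t OR s)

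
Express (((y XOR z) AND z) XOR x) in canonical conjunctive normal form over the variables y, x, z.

(y OR x OR z) AND (y OR NOT x OR NOT z) AND (NOT y OR x OR z) AND (NOT y OR x OR NOT z)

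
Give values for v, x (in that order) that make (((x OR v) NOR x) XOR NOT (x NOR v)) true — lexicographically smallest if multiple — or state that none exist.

v=0, x=0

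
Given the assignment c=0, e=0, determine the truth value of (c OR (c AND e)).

Substituting: (0 OR (0 AND 0))
= 0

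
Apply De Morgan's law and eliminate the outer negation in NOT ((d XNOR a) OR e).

NOT (d XNOR a) AND NOT e
De Morgan's: NOT(OR of terms) = AND of negations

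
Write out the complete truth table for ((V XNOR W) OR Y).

V | W | Y | Output
------------------
0 | 0 | 0 | 1
0 | 0 | 1 | 1
0 | 1 | 0 | 0
0 | 1 | 1 | 1
1 | 0 | 0 | 0
1 | 0 | 1 | 1
1 | 1 | 0 | 1
1 | 1 | 1 | 1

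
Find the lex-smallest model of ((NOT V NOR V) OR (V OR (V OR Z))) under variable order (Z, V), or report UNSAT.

Z=0, V=1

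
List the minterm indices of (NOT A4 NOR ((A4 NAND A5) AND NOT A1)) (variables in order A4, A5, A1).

Σm(5, 6, 7) = (A4 AND NOT A5 AND A1) OR (A4 AND A5 AND NOT A1) OR (A4 AND A5 AND A1)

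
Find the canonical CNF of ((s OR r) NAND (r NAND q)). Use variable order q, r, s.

(q OR r OR NOT s) AND (q OR NOT r OR s) AND (q OR NOT r OR NOT s) AND (NOT q OR r OR NOT s)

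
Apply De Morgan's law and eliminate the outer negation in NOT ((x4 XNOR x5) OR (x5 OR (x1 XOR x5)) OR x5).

NOT (x4 XNOR x5) AND NOT (x5 OR (x1 XOR x5)) AND NOT x5
De Morgan's: NOT(OR of terms) = AND of negations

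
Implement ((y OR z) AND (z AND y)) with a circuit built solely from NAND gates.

((((y NAND y) NAND (z NAND z)) NAND ((z NAND y) NAND (z NAND y))) NAND (((y NAND y) NAND (z NAND z)) NAND ((z NAND y) NAND (z NAND y))))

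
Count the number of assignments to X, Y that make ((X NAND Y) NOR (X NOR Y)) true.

Satisfying assignments: (1,1)
Count: 1 out of 4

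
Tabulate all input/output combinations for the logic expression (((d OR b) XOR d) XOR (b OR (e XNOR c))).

c | e | b | d | Output
----------------------
0 | 0 | 0 | 0 | 1
0 | 0 | 0 | 1 | 1
0 | 0 | 1 | 0 | 0
0 | 0 | 1 | 1 | 1
0 | 1 | 0 | 0 | 0
0 | 1 | 0 | 1 | 0
0 | 1 | 1 | 0 | 0
0 | 1 | 1 | 1 | 1
1 | 0 | 0 | 0 | 0
1 | 0 | 0 | 1 | 0
1 | 0 | 1 | 0 | 0
1 | 0 | 1 | 1 | 1
1 | 1 | 0 | 0 | 1
1 | 1 | 0 | 1 | 1
1 | 1 | 1 | 0 | 0
1 | 1 | 1 | 1 | 1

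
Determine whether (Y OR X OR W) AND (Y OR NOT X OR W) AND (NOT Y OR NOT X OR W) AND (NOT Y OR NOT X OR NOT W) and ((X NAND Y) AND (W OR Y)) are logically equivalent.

Yes, they are equivalent — the two output columns agree on all 8 assignments:
Y | X | W | Expression 1 | Expression 2
---------------------------------------
0 | 0 | 0 | 0 | 0
0 | 0 | 1 | 1 | 1
0 | 1 | 0 | 0 | 0
0 | 1 | 1 | 1 | 1
1 | 0 | 0 | 1 | 1
1 | 0 | 1 | 1 | 1
1 | 1 | 0 | 0 | 0
1 | 1 | 1 | 0 | 0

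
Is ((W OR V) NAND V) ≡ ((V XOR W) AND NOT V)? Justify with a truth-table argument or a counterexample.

No. Counterexample: with W=0, V=0, Expression 1 = 1 but Expression 2 = 0.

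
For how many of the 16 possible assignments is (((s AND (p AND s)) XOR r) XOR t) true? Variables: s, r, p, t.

Satisfying assignments: (0,0,0,1), (0,0,1,1), (0,1,0,0), (0,1,1,0), (1,0,0,1), (1,0,1,0), (1,1,0,0), (1,1,1,1)
Count: 8 out of 16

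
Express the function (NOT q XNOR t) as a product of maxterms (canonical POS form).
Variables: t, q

ΠM(0, 3) = (t OR q) AND (NOT t OR NOT q)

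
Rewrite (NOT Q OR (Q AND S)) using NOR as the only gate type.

(((Q NOR Q) NOR ((Q NOR Q) NOR (S NOR S))) NOR ((Q NOR Q) NOR ((Q NOR Q) NOR (S NOR S))))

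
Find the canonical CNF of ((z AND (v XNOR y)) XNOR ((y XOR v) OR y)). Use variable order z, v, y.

(z OR v OR NOT y) AND (z OR NOT v OR y) AND (z OR NOT v OR NOT y) AND (NOT z OR v OR y) AND (NOT z OR v OR NOT y) AND (NOT z OR NOT v OR y)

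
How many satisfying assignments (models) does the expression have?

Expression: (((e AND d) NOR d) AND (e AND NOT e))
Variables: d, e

No assignment satisfies the expression.
Count: 0 out of 4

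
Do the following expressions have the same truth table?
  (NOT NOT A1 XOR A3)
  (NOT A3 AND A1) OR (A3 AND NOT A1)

Yes, they are equivalent — the two output columns agree on all 4 assignments:
A3 | A1 | Expression 1 | Expression 2
-------------------------------------
0 | 0 | 0 | 0
0 | 1 | 1 | 1
1 | 0 | 1 | 1
1 | 1 | 0 | 0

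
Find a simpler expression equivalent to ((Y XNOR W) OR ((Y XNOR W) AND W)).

By absorption (E OR (E AND v) = E):
= (Y XNOR W)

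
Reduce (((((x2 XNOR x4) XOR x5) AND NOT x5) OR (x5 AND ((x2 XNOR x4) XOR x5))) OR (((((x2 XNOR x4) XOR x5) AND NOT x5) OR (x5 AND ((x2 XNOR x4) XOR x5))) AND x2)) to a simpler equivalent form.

By absorption (E OR (E AND v) = E) then distribution ((E AND v) OR (E AND NOT v) = E):
= ((x2 XNOR x4) XOR x5)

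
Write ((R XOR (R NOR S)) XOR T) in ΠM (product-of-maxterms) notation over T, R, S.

ΠM(1, 4, 6, 7) = (T OR R OR NOT S) AND (NOT T OR R OR S) AND (NOT T OR NOT R OR S) AND (NOT T OR NOT R OR NOT S)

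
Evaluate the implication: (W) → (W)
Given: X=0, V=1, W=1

Antecedent (W) = 1; consequent (W) = 1.
1 → 1 = 1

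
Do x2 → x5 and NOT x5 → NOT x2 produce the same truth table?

Yes, Contrapositive is always equivalent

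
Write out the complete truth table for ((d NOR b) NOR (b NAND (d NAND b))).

d | b | Output
--------------
0 | 0 | 0
0 | 1 | 1
1 | 0 | 0
1 | 1 | 0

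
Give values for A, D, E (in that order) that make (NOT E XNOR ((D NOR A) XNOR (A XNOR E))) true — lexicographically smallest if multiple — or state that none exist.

A=0, D=0, E=0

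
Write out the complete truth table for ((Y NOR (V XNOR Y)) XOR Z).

Y | V | Z | Output
------------------
0 | 0 | 0 | 0
0 | 0 | 1 | 1
0 | 1 | 0 | 1
0 | 1 | 1 | 0
1 | 0 | 0 | 0
1 | 0 | 1 | 1
1 | 1 | 0 | 0
1 | 1 | 1 | 1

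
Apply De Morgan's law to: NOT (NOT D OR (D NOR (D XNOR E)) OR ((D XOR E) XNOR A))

D AND NOT (D NOR (D XNOR E)) AND NOT ((D XOR E) XNOR A)
De Morgan's: NOT(OR of terms) = AND of negations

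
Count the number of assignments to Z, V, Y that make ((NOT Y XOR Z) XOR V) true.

Satisfying assignments: (0,0,0), (0,1,1), (1,0,1), (1,1,0)
Count: 4 out of 8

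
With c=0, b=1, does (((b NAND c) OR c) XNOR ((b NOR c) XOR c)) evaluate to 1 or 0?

Substituting: (((1 NAND 0) OR 0) XNOR ((1 NOR 0) XOR 0))
= 0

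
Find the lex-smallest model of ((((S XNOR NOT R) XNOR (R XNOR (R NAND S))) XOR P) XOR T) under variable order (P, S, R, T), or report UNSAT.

P=0, S=0, R=0, T=0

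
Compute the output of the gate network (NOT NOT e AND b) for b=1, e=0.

Substituting: (NOT NOT 0 AND 1)
= 0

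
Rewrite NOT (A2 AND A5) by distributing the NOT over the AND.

NOT A2 OR NOT A5
De Morgan's: NOT(AND of terms) = OR of negations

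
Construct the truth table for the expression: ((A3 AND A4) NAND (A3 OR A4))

A3 | A4 | Output
----------------
0 | 0 | 1
0 | 1 | 1
1 | 0 | 1
1 | 1 | 0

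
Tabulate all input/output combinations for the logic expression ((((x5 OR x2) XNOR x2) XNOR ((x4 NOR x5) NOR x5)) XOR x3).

x5 | x4 | x2 | x3 | Output
--------------------------
0 | 0 | 0 | 0 | 0
0 | 0 | 0 | 1 | 1
0 | 0 | 1 | 0 | 0
0 | 0 | 1 | 1 | 1
0 | 1 | 0 | 0 | 1
0 | 1 | 0 | 1 | 0
0 | 1 | 1 | 0 | 1
0 | 1 | 1 | 1 | 0
1 | 0 | 0 | 0 | 1
1 | 0 | 0 | 1 | 0
1 | 0 | 1 | 0 | 0
1 | 0 | 1 | 1 | 1
1 | 1 | 0 | 0 | 1
1 | 1 | 0 | 1 | 0
1 | 1 | 1 | 0 | 0
1 | 1 | 1 | 1 | 1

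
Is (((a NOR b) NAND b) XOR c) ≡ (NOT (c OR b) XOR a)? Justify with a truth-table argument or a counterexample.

No. Counterexample: with b=0, c=0, a=1, Expression 1 = 1 but Expression 2 = 0.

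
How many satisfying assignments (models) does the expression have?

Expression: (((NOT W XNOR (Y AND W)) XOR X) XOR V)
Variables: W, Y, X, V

Satisfying assignments: (0,0,0,1), (0,0,1,0), (0,1,0,1), (0,1,1,0), (1,0,0,0), (1,0,1,1), (1,1,0,1), (1,1,1,0)
Count: 8 out of 16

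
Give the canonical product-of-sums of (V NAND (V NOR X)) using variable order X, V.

ΠM() = TRUE (no maxterms)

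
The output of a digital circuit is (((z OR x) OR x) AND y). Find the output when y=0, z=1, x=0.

Substituting: (((1 OR 0) OR 0) AND 0)
= 0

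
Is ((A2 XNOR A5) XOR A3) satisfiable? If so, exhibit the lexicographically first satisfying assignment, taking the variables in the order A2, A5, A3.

A2=0, A5=0, A3=0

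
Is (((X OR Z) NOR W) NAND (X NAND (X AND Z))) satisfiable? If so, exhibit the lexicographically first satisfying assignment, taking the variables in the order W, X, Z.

W=0, X=0, Z=1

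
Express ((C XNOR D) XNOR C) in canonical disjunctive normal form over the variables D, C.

(D AND NOT C) OR (D AND C)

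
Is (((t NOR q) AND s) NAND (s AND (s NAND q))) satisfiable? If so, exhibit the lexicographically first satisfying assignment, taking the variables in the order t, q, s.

t=0, q=0, s=0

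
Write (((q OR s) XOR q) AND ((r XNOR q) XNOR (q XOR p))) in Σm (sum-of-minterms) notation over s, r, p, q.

Σm(10, 12) = (s AND NOT r AND p AND NOT q) OR (s AND r AND NOT p AND NOT q)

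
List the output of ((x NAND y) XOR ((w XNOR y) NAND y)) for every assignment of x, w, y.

x | w | y | Output
------------------
0 | 0 | 0 | 0
0 | 0 | 1 | 0
0 | 1 | 0 | 0
0 | 1 | 1 | 1
1 | 0 | 0 | 0
1 | 0 | 1 | 1
1 | 1 | 0 | 0
1 | 1 | 1 | 0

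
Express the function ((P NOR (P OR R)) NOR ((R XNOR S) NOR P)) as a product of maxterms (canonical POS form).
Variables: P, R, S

ΠM(0, 1, 2) = (P OR R OR S) AND (P OR R OR NOT S) AND (P OR NOT R OR S)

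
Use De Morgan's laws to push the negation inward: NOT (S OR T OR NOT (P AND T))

NOT S AND NOT T AND (P AND T)
De Morgan's: NOT(OR of terms) = AND of negations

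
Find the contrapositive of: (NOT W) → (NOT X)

Contrapositive: X → W
Note: A statement and its contrapositive are logically equivalent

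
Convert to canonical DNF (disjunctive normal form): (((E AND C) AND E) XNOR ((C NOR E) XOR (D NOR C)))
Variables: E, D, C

(NOT E AND NOT D AND NOT C) OR (NOT E AND NOT D AND C) OR (NOT E AND D AND C) OR (E AND D AND NOT C)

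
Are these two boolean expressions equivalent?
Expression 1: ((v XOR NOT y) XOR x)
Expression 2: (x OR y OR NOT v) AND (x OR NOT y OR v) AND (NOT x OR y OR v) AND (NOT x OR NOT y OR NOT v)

Yes, they are equivalent — the two output columns agree on all 8 assignments:
x | y | v | Expression 1 | Expression 2
---------------------------------------
0 | 0 | 0 | 1 | 1
0 | 0 | 1 | 0 | 0
0 | 1 | 0 | 0 | 0
0 | 1 | 1 | 1 | 1
1 | 0 | 0 | 0 | 0
1 | 0 | 1 | 1 | 1
1 | 1 | 0 | 1 | 1
1 | 1 | 1 | 0 | 0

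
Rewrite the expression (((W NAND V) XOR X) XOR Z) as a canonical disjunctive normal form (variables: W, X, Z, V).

(NOT W AND NOT X AND NOT Z AND NOT V) OR (NOT W AND NOT X AND NOT Z AND V) OR (NOT W AND X AND Z AND NOT V) OR (NOT W AND X AND Z AND V) OR (W AND NOT X AND NOT Z AND NOT V) OR (W AND NOT X AND Z AND V) OR (W AND X AND NOT Z AND V) OR (W AND X AND Z AND NOT V)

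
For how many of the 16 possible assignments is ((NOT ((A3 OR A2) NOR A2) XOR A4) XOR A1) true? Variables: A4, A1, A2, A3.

Satisfying assignments: (0,0,0,1), (0,0,1,0), (0,0,1,1), (0,1,0,0), (1,0,0,0), (1,1,0,1), (1,1,1,0), (1,1,1,1)
Count: 8 out of 16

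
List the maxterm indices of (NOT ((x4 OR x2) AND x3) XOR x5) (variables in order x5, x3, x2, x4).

ΠM(5, 6, 7, 8, 9, 10, 11, 12) = (x5 OR NOT x3 OR x2 OR NOT x4) AND (x5 OR NOT x3 OR NOT x2 OR x4) AND (x5 OR NOT x3 OR NOT x2 OR NOT x4) AND (NOT x5 OR x3 OR x2 OR x4) AND (NOT x5 OR x3 OR x2 OR NOT x4) AND (NOT x5 OR x3 OR NOT x2 OR x4) AND (NOT x5 OR x3 OR NOT x2 OR NOT x4) AND (NOT x5 OR NOT x3 OR x2 OR x4)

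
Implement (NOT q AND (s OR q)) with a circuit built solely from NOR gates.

(((q NOR q) NOR (q NOR q)) NOR (((s NOR q) NOR (s NOR q)) NOR ((s NOR q) NOR (s NOR q))))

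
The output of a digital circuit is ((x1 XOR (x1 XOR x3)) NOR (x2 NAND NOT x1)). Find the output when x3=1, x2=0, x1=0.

Substituting: ((0 XOR (0 XOR 1)) NOR (0 NAND NOT 0))
= 0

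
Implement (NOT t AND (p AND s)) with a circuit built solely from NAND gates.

(((t NAND t) NAND ((p NAND s) NAND (p NAND s))) NAND ((t NAND t) NAND ((p NAND s) NAND (p NAND s))))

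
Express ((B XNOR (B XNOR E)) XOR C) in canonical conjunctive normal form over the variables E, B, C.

(E OR B OR C) AND (E OR NOT B OR C) AND (NOT E OR B OR NOT C) AND (NOT E OR NOT B OR NOT C)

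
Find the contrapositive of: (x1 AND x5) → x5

Contrapositive: NOT x5 → NOT (x1 AND x5)
Note: A statement and its contrapositive are logically equivalent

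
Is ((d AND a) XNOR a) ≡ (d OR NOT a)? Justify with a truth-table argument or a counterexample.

Yes, they are equivalent — the two output columns agree on all 4 assignments:
d | a | Expression 1 | Expression 2
-----------------------------------
0 | 0 | 1 | 1
0 | 1 | 0 | 0
1 | 0 | 1 | 1
1 | 1 | 1 | 1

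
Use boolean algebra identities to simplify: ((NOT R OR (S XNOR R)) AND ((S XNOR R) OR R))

By distribution ((E OR v) AND (E OR NOT v) = E):
= (S XNOR R)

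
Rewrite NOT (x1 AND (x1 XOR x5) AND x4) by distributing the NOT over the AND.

NOT x1 OR NOT (x1 XOR x5) OR NOT x4
De Morgan's: NOT(AND of terms) = OR of negations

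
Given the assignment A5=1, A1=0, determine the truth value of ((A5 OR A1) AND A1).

Substituting: ((1 OR 0) AND 0)
= 0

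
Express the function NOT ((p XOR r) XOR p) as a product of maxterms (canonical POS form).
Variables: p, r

ΠM(1, 3) = (p OR NOT r) AND (NOT p OR NOT r)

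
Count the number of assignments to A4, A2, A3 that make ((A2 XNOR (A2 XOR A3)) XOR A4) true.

Satisfying assignments: (0,0,0), (0,1,0), (1,0,1), (1,1,1)
Count: 4 out of 8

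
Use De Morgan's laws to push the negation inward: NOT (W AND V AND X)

NOT W OR NOT V OR NOT X
De Morgan's: NOT(AND of terms) = OR of negations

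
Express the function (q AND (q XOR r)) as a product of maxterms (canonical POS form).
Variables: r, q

ΠM(0, 2, 3) = (r OR q) AND (NOT r OR q) AND (NOT r OR NOT q)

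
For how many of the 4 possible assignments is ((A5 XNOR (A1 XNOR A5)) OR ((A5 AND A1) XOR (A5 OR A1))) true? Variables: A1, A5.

Satisfying assignments: (0,1), (1,0), (1,1)
Count: 3 out of 4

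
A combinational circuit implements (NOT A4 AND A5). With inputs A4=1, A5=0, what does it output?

Substituting: (NOT 1 AND 0)
= 0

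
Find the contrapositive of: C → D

Contrapositive: NOT D → NOT C
Note: A statement and its contrapositive are logically equivalent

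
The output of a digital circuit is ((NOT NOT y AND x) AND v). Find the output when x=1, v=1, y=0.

Substituting: ((NOT NOT 0 AND 1) AND 1)
= 0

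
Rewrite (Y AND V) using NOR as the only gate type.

((Y NOR Y) NOR (V NOR V))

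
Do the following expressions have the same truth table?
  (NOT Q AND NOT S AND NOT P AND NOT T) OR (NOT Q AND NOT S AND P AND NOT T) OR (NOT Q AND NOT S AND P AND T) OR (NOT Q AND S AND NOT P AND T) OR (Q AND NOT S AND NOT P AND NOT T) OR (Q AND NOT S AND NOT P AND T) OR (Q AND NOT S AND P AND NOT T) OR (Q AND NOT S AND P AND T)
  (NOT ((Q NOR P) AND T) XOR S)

Yes, they are equivalent — the two output columns agree on all 16 assignments:
Q | S | P | T | Expression 1 | Expression 2
-------------------------------------------
0 | 0 | 0 | 0 | 1 | 1
0 | 0 | 0 | 1 | 0 | 0
0 | 0 | 1 | 0 | 1 | 1
0 | 0 | 1 | 1 | 1 | 1
0 | 1 | 0 | 0 | 0 | 0
0 | 1 | 0 | 1 | 1 | 1
0 | 1 | 1 | 0 | 0 | 0
0 | 1 | 1 | 1 | 0 | 0
1 | 0 | 0 | 0 | 1 | 1
1 | 0 | 0 | 1 | 1 | 1
1 | 0 | 1 | 0 | 1 | 1
1 | 0 | 1 | 1 | 1 | 1
1 | 1 | 0 | 0 | 0 | 0
1 | 1 | 0 | 1 | 0 | 0
1 | 1 | 1 | 0 | 0 | 0
1 | 1 | 1 | 1 | 0 | 0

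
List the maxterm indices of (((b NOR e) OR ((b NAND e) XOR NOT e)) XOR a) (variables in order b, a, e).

ΠM(2, 3, 4, 5) = (b OR NOT a OR e) AND (b OR NOT a OR NOT e) AND (NOT b OR a OR e) AND (NOT b OR a OR NOT e)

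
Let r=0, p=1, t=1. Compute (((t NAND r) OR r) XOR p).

Substituting: (((1 NAND 0) OR 0) XOR 1)
= 0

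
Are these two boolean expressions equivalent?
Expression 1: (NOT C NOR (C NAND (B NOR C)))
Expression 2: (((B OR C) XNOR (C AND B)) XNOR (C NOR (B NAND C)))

No. Counterexample: with C=0, B=1, Expression 1 = 0 but Expression 2 = 1.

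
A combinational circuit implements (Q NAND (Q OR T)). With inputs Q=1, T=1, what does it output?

Substituting: (1 NAND (1 OR 1))
= 0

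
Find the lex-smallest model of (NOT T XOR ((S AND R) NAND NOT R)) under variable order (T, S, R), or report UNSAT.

T=1, S=0, R=0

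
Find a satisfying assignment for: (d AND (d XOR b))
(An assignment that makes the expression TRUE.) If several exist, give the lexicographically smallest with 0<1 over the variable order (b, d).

b=0, d=1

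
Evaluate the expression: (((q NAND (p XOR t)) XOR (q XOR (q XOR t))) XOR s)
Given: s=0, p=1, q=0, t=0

Substituting: (((0 NAND (1 XOR 0)) XOR (0 XOR (0 XOR 0))) XOR 0)
= 1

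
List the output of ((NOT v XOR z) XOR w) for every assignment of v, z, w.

v | z | w | Output
------------------
0 | 0 | 0 | 1
0 | 0 | 1 | 0
0 | 1 | 0 | 0
0 | 1 | 1 | 1
1 | 0 | 0 | 0
1 | 0 | 1 | 1
1 | 1 | 0 | 1
1 | 1 | 1 | 0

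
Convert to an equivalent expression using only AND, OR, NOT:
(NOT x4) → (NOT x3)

x4 OR (NOT x3)
(Implication elimination: A → B = NOT A OR B)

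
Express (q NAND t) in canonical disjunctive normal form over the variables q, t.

(NOT q AND NOT t) OR (NOT q AND t) OR (q AND NOT t)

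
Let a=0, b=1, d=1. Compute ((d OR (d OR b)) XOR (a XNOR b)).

Substituting: ((1 OR (1 OR 1)) XOR (0 XNOR 1))
= 1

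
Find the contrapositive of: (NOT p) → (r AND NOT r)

Contrapositive: NOT (r AND NOT r) → p
Note: A statement and its contrapositive are logically equivalent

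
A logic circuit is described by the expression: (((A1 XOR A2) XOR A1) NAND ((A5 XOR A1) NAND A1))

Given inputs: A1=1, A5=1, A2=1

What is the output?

Substituting: (((1 XOR 1) XOR 1) NAND ((1 XOR 1) NAND 1))
= 0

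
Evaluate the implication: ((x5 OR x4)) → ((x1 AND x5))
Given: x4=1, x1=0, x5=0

Antecedent ((x5 OR x4)) = 1; consequent ((x1 AND x5)) = 0.
1 → 0 = 0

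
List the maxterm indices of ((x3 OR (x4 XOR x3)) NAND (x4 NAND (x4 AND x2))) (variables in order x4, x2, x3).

ΠM(1, 3, 4, 5) = (x4 OR x2 OR NOT x3) AND (x4 OR NOT x2 OR NOT x3) AND (NOT x4 OR x2 OR x3) AND (NOT x4 OR x2 OR NOT x3)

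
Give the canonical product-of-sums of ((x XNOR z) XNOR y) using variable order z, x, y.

ΠM(0, 3, 5, 6) = (z OR x OR y) AND (z OR NOT x OR NOT y) AND (NOT z OR x OR NOT y) AND (NOT z OR NOT x OR y)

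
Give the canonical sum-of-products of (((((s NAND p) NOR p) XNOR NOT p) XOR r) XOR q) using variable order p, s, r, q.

Σm(1, 2, 5, 6, 8, 11, 12, 15) = (NOT p AND NOT s AND NOT r AND q) OR (NOT p AND NOT s AND r AND NOT q) OR (NOT p AND s AND NOT r AND q) OR (NOT p AND s AND r AND NOT q) OR (p AND NOT s AND NOT r AND NOT q) OR (p AND NOT s AND r AND q) OR (p AND s AND NOT r AND NOT q) OR (p AND s AND r AND q)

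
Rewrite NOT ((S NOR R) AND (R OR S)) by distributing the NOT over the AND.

NOT (S NOR R) OR NOT (R OR S)
De Morgan's: NOT(AND of terms) = OR of negations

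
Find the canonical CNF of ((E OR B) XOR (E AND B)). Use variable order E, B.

(E OR B) AND (NOT E OR NOT B)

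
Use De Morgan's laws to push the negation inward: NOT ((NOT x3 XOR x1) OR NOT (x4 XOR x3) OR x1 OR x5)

NOT (NOT x3 XOR x1) AND (x4 XOR x3) AND NOT x1 AND NOT x5
De Morgan's: NOT(OR of terms) = AND of negations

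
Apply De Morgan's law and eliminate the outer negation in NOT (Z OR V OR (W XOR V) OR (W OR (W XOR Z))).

NOT Z AND NOT V AND NOT (W XOR V) AND NOT (W OR (W XOR Z))
De Morgan's: NOT(OR of terms) = AND of negations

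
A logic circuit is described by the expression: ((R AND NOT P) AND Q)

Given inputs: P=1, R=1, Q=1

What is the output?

Substituting: ((1 AND NOT 1) AND 1)
= 0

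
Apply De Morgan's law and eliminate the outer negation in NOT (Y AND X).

NOT Y OR NOT X
De Morgan's: NOT(AND of terms) = OR of negations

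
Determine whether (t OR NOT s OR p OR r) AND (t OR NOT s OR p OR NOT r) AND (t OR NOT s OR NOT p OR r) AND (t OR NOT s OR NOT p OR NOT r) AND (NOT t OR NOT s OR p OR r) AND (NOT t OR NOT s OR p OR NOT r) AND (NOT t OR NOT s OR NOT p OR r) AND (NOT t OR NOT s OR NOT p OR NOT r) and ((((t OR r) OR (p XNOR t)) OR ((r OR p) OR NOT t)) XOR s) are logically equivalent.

Yes, they are equivalent — the two output columns agree on all 16 assignments:
t | s | p | r | Expression 1 | Expression 2
-------------------------------------------
0 | 0 | 0 | 0 | 1 | 1
0 | 0 | 0 | 1 | 1 | 1
0 | 0 | 1 | 0 | 1 | 1
0 | 0 | 1 | 1 | 1 | 1
0 | 1 | 0 | 0 | 0 | 0
0 | 1 | 0 | 1 | 0 | 0
0 | 1 | 1 | 0 | 0 | 0
0 | 1 | 1 | 1 | 0 | 0
1 | 0 | 0 | 0 | 1 | 1
1 | 0 | 0 | 1 | 1 | 1
1 | 0 | 1 | 0 | 1 | 1
1 | 0 | 1 | 1 | 1 | 1
1 | 1 | 0 | 0 | 0 | 0
1 | 1 | 0 | 1 | 0 | 0
1 | 1 | 1 | 0 | 0 | 0
1 | 1 | 1 | 1 | 0 | 0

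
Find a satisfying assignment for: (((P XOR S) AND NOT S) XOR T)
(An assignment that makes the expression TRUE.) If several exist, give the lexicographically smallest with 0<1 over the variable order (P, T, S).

P=0, T=1, S=0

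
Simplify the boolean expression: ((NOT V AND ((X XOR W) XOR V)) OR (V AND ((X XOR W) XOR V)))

By distribution ((E AND v) OR (E AND NOT v) = E):
= ((X XOR W) XOR V)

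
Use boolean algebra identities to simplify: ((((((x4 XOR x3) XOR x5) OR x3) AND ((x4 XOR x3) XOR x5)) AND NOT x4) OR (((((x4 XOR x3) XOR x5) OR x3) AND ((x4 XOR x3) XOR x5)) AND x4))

By distribution ((E AND v) OR (E AND NOT v) = E) then absorption (E AND (E OR v) = E):
= ((x4 XOR x3) XOR x5)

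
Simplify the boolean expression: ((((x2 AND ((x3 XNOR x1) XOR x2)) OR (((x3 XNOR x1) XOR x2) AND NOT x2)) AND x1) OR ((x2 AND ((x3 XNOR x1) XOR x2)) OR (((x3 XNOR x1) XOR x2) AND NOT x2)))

By absorption (E OR (E AND v) = E) then distribution ((E AND v) OR (E AND NOT v) = E):
= ((x3 XNOR x1) XOR x2)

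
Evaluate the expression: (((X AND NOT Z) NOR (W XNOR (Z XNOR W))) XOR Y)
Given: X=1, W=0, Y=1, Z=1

Substituting: (((1 AND NOT 1) NOR (0 XNOR (1 XNOR 0))) XOR 1)
= 1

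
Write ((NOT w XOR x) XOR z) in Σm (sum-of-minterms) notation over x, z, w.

Σm(0, 3, 5, 6) = (NOT x AND NOT z AND NOT w) OR (NOT x AND z AND w) OR (x AND NOT z AND w) OR (x AND z AND NOT w)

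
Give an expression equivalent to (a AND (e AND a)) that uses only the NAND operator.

((a NAND ((e NAND a) NAND (e NAND a))) NAND (a NAND ((e NAND a) NAND (e NAND a))))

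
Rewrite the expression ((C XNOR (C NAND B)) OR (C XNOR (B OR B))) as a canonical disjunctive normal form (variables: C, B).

(NOT C AND NOT B) OR (C AND NOT B) OR (C AND B)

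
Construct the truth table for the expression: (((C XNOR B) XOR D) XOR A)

D | A | B | C | Output
----------------------
0 | 0 | 0 | 0 | 1
0 | 0 | 0 | 1 | 0
0 | 0 | 1 | 0 | 0
0 | 0 | 1 | 1 | 1
0 | 1 | 0 | 0 | 0
0 | 1 | 0 | 1 | 1
0 | 1 | 1 | 0 | 1
0 | 1 | 1 | 1 | 0
1 | 0 | 0 | 0 | 0
1 | 0 | 0 | 1 | 1
1 | 0 | 1 | 0 | 1
1 | 0 | 1 | 1 | 0
1 | 1 | 0 | 0 | 1
1 | 1 | 0 | 1 | 0
1 | 1 | 1 | 0 | 0
1 | 1 | 1 | 1 | 1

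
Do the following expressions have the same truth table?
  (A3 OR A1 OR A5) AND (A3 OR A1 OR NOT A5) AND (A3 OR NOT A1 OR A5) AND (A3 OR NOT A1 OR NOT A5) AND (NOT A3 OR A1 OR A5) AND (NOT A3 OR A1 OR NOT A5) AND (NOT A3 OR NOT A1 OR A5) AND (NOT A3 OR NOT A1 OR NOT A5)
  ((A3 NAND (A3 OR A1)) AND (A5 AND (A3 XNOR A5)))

Yes, they are equivalent — the two output columns agree on all 8 assignments:
A3 | A1 | A5 | Expression 1 | Expression 2
------------------------------------------
0 | 0 | 0 | 0 | 0
0 | 0 | 1 | 0 | 0
0 | 1 | 0 | 0 | 0
0 | 1 | 1 | 0 | 0
1 | 0 | 0 | 0 | 0
1 | 0 | 1 | 0 | 0
1 | 1 | 0 | 0 | 0
1 | 1 | 1 | 0 | 0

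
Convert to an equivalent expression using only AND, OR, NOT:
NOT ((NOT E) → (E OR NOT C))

(NOT E) AND NOT (E OR NOT C)
(Negated implication: NOT(A → B) = A AND NOT B)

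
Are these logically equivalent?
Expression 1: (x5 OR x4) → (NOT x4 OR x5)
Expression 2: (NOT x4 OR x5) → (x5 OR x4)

No, Converse is not equivalent to original (counterexample: x4=0, x5=0)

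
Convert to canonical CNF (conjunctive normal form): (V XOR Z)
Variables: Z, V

(Z OR V) AND (NOT Z OR NOT V)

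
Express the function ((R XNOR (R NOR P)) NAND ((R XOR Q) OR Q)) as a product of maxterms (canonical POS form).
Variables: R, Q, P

ΠM(3) = (R OR NOT Q OR NOT P)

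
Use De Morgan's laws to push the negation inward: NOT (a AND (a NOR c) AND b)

NOT a OR NOT (a NOR c) OR NOT b
De Morgan's: NOT(AND of terms) = OR of negations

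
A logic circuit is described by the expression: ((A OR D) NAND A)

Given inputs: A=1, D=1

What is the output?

Substituting: ((1 OR 1) NAND 1)
= 0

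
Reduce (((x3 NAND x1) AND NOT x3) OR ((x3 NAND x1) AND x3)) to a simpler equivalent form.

By distribution ((E AND v) OR (E AND NOT v) = E):
= (x3 NAND x1)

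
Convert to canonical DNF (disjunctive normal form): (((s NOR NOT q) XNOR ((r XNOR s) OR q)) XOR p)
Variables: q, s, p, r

(NOT q AND NOT s AND NOT p AND r) OR (NOT q AND NOT s AND p AND NOT r) OR (NOT q AND s AND NOT p AND NOT r) OR (NOT q AND s AND p AND r) OR (q AND NOT s AND NOT p AND NOT r) OR (q AND NOT s AND NOT p AND r) OR (q AND s AND p AND NOT r) OR (q AND s AND p AND r)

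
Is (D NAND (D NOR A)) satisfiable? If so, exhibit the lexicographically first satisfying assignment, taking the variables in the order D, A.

D=0, A=0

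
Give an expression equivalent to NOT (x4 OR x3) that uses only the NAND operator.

(((x4 NAND x4) NAND (x3 NAND x3)) NAND ((x4 NAND x4) NAND (x3 NAND x3)))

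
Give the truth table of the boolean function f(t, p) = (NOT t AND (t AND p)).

t | p | Output
--------------
0 | 0 | 0
0 | 1 | 0
1 | 0 | 0
1 | 1 | 0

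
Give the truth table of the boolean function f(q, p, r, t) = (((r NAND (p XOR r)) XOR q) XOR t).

q | p | r | t | Output
----------------------
0 | 0 | 0 | 0 | 1
0 | 0 | 0 | 1 | 0
0 | 0 | 1 | 0 | 0
0 | 0 | 1 | 1 | 1
0 | 1 | 0 | 0 | 1
0 | 1 | 0 | 1 | 0
0 | 1 | 1 | 0 | 1
0 | 1 | 1 | 1 | 0
1 | 0 | 0 | 0 | 0
1 | 0 | 0 | 1 | 1
1 | 0 | 1 | 0 | 1
1 | 0 | 1 | 1 | 0
1 | 1 | 0 | 0 | 0
1 | 1 | 0 | 1 | 1
1 | 1 | 1 | 0 | 0
1 | 1 | 1 | 1 | 1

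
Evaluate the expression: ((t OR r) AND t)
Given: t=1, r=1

Substituting: ((1 OR 1) AND 1)
= 1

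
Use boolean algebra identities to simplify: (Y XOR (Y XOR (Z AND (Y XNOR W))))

By XOR self-cancellation ((E XOR v) XOR v = E):
= (Z AND (Y XNOR W))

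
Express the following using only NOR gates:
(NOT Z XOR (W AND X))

(((((Z NOR Z) NOR ((W NOR W) NOR (X NOR X))) NOR ((Z NOR Z) NOR ((W NOR W) NOR (X NOR X)))) NOR (((Z NOR Z) NOR ((W NOR W) NOR (X NOR X))) NOR ((Z NOR Z) NOR ((W NOR W) NOR (X NOR X))))) NOR (((((Z NOR Z) NOR (Z NOR Z)) NOR (((W NOR W) NOR (X NOR X)) NOR ((W NOR W) NOR (X NOR X)))) NOR (((Z NOR Z) NOR (Z NOR Z)) NOR (((W NOR W) NOR (X NOR X)) NOR ((W NOR W) NOR (X NOR X))))) NOR ((((Z NOR Z) NOR (Z NOR Z)) NOR (((W NOR W) NOR (X NOR X)) NOR ((W NOR W) NOR (X NOR X)))) NOR (((Z NOR Z) NOR (Z NOR Z)) NOR (((W NOR W) NOR (X NOR X)) NOR ((W NOR W) NOR (X NOR X)))))))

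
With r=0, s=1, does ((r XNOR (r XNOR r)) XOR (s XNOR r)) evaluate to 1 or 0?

Substituting: ((0 XNOR (0 XNOR 0)) XOR (1 XNOR 0))
= 0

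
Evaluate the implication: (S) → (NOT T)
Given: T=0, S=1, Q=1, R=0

Antecedent (S) = 1; consequent (NOT T) = 1.
1 → 1 = 1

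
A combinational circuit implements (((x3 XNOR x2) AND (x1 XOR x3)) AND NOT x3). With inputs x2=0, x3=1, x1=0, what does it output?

Substituting: (((1 XNOR 0) AND (0 XOR 1)) AND NOT 1)
= 0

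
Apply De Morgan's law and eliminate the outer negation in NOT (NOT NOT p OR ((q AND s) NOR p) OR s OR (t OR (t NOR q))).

NOT p AND NOT ((q AND s) NOR p) AND NOT s AND NOT (t OR (t NOR q))
De Morgan's: NOT(OR of terms) = AND of negations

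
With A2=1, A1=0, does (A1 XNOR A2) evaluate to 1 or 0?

Substituting: (0 XNOR 1)
= 0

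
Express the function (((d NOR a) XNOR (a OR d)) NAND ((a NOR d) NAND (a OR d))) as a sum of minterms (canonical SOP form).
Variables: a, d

Σm(0, 1, 2, 3) = (NOT a AND NOT d) OR (NOT a AND d) OR (a AND NOT d) OR (a AND d)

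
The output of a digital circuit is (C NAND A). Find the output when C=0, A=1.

Substituting: (0 NAND 1)
= 1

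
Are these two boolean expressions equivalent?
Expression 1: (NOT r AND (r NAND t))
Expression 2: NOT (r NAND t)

No. Counterexample: with r=0, t=0, Expression 1 = 1 but Expression 2 = 0.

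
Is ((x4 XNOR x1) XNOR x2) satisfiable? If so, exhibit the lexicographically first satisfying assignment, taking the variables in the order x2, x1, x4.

x2=0, x1=0, x4=1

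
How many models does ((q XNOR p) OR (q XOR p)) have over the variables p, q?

Satisfying assignments: (0,0), (0,1), (1,0), (1,1)
Count: 4 out of 4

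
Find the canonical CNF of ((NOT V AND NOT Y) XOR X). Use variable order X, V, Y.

(X OR V OR NOT Y) AND (X OR NOT V OR Y) AND (X OR NOT V OR NOT Y) AND (NOT X OR V OR Y)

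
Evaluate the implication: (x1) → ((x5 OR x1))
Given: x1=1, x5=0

Antecedent (x1) = 1; consequent ((x5 OR x1)) = 1.
1 → 1 = 1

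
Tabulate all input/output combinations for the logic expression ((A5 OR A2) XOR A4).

A4 | A5 | A2 | Output
---------------------
0 | 0 | 0 | 0
0 | 0 | 1 | 1
0 | 1 | 0 | 1
0 | 1 | 1 | 1
1 | 0 | 0 | 1
1 | 0 | 1 | 0
1 | 1 | 0 | 0
1 | 1 | 1 | 0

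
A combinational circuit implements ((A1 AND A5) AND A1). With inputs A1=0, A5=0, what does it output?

Substituting: ((0 AND 0) AND 0)
= 0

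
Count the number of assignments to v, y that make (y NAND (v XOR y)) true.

Satisfying assignments: (0,0), (1,0), (1,1)
Count: 3 out of 4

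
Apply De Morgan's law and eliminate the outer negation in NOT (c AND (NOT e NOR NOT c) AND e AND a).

NOT c OR NOT (NOT e NOR NOT c) OR NOT e OR NOT a
De Morgan's: NOT(AND of terms) = OR of negations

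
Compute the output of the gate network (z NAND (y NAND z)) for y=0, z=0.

Substituting: (0 NAND (0 NAND 0))
= 1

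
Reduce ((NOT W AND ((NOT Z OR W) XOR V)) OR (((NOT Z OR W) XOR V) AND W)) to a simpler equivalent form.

By distribution ((E AND v) OR (E AND NOT v) = E):
= ((NOT Z OR W) XOR V)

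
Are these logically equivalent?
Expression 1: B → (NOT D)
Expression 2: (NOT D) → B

No, Converse is not equivalent to original (counterexample: B=0, D=0)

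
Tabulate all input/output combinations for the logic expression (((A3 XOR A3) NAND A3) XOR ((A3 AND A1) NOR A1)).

A1 | A3 | Output
----------------
0 | 0 | 0
0 | 1 | 0
1 | 0 | 1
1 | 1 | 1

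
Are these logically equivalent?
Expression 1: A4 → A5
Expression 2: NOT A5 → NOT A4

Yes, Contrapositive is always equivalent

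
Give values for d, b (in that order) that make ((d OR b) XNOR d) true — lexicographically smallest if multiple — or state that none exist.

d=0, b=0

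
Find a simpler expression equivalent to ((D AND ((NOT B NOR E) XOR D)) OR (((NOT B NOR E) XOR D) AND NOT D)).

By distribution ((E AND v) OR (E AND NOT v) = E):
= ((NOT B NOR E) XOR D)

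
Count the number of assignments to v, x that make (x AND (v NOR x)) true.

No assignment satisfies the expression.
Count: 0 out of 4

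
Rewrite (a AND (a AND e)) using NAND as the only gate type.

((a NAND ((a NAND e) NAND (a NAND e))) NAND (a NAND ((a NAND e) NAND (a NAND e))))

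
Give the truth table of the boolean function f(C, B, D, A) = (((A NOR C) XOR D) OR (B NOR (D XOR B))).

C | B | D | A | Output
----------------------
0 | 0 | 0 | 0 | 1
0 | 0 | 0 | 1 | 1
0 | 0 | 1 | 0 | 0
0 | 0 | 1 | 1 | 1
0 | 1 | 0 | 0 | 1
0 | 1 | 0 | 1 | 0
0 | 1 | 1 | 0 | 0
0 | 1 | 1 | 1 | 1
1 | 0 | 0 | 0 | 1
1 | 0 | 0 | 1 | 1
1 | 0 | 1 | 0 | 1
1 | 0 | 1 | 1 | 1
1 | 1 | 0 | 0 | 0
1 | 1 | 0 | 1 | 0
1 | 1 | 1 | 0 | 1
1 | 1 | 1 | 1 | 1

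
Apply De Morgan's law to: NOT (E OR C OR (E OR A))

NOT E AND NOT C AND NOT (E OR A)
De Morgan's: NOT(OR of terms) = AND of negations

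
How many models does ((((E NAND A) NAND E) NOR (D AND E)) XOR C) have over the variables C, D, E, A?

Satisfying assignments: (0,0,1,0), (1,0,0,0), (1,0,0,1), (1,0,1,1), (1,1,0,0), (1,1,0,1), (1,1,1,0), (1,1,1,1)
Count: 8 out of 16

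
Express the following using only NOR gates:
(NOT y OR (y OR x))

(((y NOR y) NOR ((y NOR x) NOR (y NOR x))) NOR ((y NOR y) NOR ((y NOR x) NOR (y NOR x))))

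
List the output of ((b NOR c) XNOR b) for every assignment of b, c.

b | c | Output
--------------
0 | 0 | 0
0 | 1 | 1
1 | 0 | 0
1 | 1 | 0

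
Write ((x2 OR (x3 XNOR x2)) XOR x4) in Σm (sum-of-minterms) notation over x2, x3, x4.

Σm(0, 3, 4, 6) = (NOT x2 AND NOT x3 AND NOT x4) OR (NOT x2 AND x3 AND x4) OR (x2 AND NOT x3 AND NOT x4) OR (x2 AND x3 AND NOT x4)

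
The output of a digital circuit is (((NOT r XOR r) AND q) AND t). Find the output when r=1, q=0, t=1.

Substituting: (((NOT 1 XOR 1) AND 0) AND 1)
= 0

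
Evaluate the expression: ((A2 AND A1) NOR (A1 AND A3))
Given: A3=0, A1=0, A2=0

Substituting: ((0 AND 0) NOR (0 AND 0))
= 1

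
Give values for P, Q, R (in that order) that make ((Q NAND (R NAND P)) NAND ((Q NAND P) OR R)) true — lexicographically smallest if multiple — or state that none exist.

P=0, Q=1, R=0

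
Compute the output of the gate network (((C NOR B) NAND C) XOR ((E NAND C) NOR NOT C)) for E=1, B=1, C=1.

Substituting: (((1 NOR 1) NAND 1) XOR ((1 NAND 1) NOR NOT 1))
= 0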